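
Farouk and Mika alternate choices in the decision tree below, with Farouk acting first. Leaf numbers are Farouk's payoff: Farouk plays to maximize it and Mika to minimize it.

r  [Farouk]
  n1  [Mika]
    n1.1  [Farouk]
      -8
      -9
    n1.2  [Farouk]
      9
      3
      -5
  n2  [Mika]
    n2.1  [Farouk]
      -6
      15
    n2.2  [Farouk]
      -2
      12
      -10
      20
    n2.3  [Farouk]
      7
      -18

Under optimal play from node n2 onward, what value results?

7

n2.1 (Farouk): max(-6, 15) = 15
n2.2 (Farouk): max(-2, 12, -10, 20) = 20
n2.3 (Farouk): max(7, -18) = 7
n2 (Mika): min(15, 20, 7) = 7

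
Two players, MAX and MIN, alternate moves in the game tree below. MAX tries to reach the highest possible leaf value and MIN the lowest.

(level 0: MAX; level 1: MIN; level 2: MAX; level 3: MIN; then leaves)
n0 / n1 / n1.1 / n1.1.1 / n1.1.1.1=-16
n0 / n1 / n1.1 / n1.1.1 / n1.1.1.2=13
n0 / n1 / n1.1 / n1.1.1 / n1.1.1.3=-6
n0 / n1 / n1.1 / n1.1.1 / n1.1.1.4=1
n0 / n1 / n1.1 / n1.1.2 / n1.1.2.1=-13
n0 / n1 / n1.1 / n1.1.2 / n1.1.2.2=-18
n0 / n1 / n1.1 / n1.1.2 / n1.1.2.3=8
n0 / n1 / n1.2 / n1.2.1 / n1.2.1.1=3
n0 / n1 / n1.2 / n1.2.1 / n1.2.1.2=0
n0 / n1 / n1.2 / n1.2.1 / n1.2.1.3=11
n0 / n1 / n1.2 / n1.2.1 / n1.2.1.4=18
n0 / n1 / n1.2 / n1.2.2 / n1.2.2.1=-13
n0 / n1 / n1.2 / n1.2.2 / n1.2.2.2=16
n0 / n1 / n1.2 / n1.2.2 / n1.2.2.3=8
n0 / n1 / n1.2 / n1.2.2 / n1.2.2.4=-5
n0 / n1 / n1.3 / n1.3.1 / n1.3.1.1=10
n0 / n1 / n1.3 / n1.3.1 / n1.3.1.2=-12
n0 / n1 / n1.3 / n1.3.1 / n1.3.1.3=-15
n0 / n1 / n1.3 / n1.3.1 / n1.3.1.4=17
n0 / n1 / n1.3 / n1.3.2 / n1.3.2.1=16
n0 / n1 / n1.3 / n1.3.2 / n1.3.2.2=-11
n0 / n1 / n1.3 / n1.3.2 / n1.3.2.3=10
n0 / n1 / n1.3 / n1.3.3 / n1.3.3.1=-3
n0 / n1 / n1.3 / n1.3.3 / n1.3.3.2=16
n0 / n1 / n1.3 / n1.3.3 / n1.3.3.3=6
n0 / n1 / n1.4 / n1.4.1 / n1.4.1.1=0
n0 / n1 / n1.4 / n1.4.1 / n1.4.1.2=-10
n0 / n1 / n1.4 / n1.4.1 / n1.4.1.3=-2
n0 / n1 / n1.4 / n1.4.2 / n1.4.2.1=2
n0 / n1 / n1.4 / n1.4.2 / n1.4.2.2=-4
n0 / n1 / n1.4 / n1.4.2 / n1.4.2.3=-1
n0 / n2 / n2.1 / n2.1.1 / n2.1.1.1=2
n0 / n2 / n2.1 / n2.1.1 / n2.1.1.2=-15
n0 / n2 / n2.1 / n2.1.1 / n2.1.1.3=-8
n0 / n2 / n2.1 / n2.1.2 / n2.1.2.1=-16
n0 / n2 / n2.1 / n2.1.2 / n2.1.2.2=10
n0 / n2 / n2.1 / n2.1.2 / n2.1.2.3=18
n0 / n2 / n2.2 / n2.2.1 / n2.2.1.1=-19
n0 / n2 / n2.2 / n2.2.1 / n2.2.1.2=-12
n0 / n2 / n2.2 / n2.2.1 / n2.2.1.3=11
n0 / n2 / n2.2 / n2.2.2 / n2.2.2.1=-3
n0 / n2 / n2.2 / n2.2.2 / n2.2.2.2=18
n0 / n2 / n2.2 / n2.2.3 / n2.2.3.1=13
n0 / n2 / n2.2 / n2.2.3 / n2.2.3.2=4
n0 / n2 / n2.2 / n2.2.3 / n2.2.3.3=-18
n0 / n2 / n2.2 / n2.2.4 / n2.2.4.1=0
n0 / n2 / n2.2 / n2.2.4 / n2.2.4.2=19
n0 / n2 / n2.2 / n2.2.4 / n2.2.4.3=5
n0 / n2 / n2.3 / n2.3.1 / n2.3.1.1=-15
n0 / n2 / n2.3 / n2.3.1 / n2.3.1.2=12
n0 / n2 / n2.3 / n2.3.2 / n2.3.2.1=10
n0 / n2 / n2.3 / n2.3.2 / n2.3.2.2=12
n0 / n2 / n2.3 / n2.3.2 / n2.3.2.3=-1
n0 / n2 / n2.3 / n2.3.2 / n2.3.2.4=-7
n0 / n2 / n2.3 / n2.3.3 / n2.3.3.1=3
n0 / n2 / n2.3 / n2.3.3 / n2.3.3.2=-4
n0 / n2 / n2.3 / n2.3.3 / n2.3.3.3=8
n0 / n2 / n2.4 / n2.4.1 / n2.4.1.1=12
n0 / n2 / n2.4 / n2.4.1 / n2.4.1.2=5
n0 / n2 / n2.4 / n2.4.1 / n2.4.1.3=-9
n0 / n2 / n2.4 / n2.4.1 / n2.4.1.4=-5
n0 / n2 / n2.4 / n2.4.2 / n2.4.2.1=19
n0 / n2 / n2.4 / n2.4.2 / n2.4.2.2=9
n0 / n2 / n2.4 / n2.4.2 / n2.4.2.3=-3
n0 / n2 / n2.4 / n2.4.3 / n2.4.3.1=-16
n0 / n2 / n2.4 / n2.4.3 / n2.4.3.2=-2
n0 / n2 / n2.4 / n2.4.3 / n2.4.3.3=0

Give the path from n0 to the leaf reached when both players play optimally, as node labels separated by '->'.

n0 -> n2 -> n2.1 -> n2.1.1 -> n2.1.1.2

n1.1.1 (MIN): min(-16, 13, -6, 1) = -16
n1.1.2 (MIN): min(-13, -18, 8) = -18
n1.1 (MAX): max(-16, -18) = -16
n1.2.1 (MIN): min(3, 0, 11, 18) = 0
n1.2.2 (MIN): min(-13, 16, 8, -5) = -13
n1.2 (MAX): max(0, -13) = 0
n1.3.1 (MIN): min(10, -12, -15, 17) = -15
n1.3.2 (MIN): min(16, -11, 10) = -11
n1.3.3 (MIN): min(-3, 16, 6) = -3
n1.3 (MAX): max(-15, -11, -3) = -3
n1.4.1 (MIN): min(0, -10, -2) = -10
n1.4.2 (MIN): min(2, -4, -1) = -4
n1.4 (MAX): max(-10, -4) = -4
n1 (MIN): min(-16, 0, -3, -4) = -16
n2.1.1 (MIN): min(2, -15, -8) = -15
n2.1.2 (MIN): min(-16, 10, 18) = -16
n2.1 (MAX): max(-15, -16) = -15
n2.2.1 (MIN): min(-19, -12, 11) = -19
n2.2.2 (MIN): min(-3, 18) = -3
n2.2.3 (MIN): min(13, 4, -18) = -18
n2.2.4 (MIN): min(0, 19, 5) = 0
n2.2 (MAX): max(-19, -3, -18, 0) = 0
n2.3.1 (MIN): min(-15, 12) = -15
n2.3.2 (MIN): min(10, 12, -1, -7) = -7
n2.3.3 (MIN): min(3, -4, 8) = -4
n2.3 (MAX): max(-15, -7, -4) = -4
n2.4.1 (MIN): min(12, 5, -9, -5) = -9
n2.4.2 (MIN): min(19, 9, -3) = -3
n2.4.3 (MIN): min(-16, -2, 0) = -16
n2.4 (MAX): max(-9, -3, -16) = -3
n2 (MIN): min(-15, 0, -4, -3) = -15
n0 (MAX): max(-16, -15) = -15
At n0, MAX picks n2 (highest: -15).
At n2, MIN picks n2.1 (lowest: -15).
At n2.1, MAX picks n2.1.1 (highest: -15).
At n2.1.1, MIN picks n2.1.1.2 (lowest: -15).
Terminal value -15.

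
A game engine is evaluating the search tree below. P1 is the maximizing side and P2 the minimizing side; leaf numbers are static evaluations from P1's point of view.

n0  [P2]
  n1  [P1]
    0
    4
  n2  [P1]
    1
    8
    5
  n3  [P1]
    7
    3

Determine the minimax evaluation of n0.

n1 (P1): max(0, 4) = 4
n2 (P1): max(1, 8, 5) = 8
n3 (P1): max(7, 3) = 7
n0 (P2): min(4, 8, 7) = 4

4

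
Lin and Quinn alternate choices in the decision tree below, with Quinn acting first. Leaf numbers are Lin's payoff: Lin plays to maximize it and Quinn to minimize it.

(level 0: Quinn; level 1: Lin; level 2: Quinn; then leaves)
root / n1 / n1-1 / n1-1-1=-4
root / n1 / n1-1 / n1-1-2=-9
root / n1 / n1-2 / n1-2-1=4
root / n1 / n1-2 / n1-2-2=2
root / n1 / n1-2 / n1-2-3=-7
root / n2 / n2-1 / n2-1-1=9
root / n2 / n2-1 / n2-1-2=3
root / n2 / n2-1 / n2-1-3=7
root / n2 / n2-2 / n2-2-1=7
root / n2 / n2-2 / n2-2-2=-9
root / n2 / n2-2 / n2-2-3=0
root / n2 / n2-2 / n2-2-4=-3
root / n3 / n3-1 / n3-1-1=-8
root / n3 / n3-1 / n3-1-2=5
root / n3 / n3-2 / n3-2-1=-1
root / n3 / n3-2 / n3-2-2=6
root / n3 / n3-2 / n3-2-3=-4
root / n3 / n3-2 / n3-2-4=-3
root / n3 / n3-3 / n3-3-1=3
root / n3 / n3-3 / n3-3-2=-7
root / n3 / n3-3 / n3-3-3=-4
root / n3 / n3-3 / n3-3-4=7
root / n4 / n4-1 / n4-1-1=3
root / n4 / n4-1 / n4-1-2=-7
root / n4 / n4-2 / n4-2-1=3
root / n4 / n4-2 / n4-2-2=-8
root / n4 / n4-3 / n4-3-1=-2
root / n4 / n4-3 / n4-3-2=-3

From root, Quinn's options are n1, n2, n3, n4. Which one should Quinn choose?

n1-1 (Quinn): min(-4, -9) = -9
n1-2 (Quinn): min(4, 2, -7) = -7
n1 (Lin): max(-9, -7) = -7
n2-1 (Quinn): min(9, 3, 7) = 3
n2-2 (Quinn): min(7, -9, 0, -3) = -9
n2 (Lin): max(3, -9) = 3
n3-1 (Quinn): min(-8, 5) = -8
n3-2 (Quinn): min(-1, 6, -4, -3) = -4
n3-3 (Quinn): min(3, -7, -4, 7) = -7
n3 (Lin): max(-8, -4, -7) = -4
n4-1 (Quinn): min(3, -7) = -7
n4-2 (Quinn): min(3, -8) = -8
n4-3 (Quinn): min(-2, -3) = -3
n4 (Lin): max(-7, -8, -3) = -3
root (Quinn): min(-7, 3, -4, -3) = -7
Quinn at root wants the lowest of {n1=-7, n2=3, n3=-4, n4=-3}, so chooses n1.

n1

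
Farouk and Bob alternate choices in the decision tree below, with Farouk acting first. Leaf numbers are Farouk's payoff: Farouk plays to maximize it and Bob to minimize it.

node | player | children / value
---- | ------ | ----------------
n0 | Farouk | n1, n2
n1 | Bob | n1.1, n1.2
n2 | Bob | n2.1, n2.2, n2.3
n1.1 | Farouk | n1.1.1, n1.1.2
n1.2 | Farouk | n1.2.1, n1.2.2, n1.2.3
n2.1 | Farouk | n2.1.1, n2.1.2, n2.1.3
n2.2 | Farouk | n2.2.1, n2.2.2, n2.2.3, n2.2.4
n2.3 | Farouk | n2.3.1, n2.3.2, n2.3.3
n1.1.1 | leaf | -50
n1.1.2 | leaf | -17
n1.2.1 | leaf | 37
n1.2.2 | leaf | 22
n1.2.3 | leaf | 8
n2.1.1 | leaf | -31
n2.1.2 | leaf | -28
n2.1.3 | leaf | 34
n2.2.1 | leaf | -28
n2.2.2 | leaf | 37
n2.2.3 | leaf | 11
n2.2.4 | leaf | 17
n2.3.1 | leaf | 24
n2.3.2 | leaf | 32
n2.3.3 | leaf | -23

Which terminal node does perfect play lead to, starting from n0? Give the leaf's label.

n1.1 (Farouk): max(-50, -17) = -17
n1.2 (Farouk): max(37, 22, 8) = 37
n1 (Bob): min(-17, 37) = -17
n2.1 (Farouk): max(-31, -28, 34) = 34
n2.2 (Farouk): max(-28, 37, 11, 17) = 37
n2.3 (Farouk): max(24, 32, -23) = 32
n2 (Bob): min(34, 37, 32) = 32
n0 (Farouk): max(-17, 32) = 32
At n0, Farouk picks n2 (highest: 32).
At n2, Bob picks n2.3 (lowest: 32).
At n2.3, Farouk picks n2.3.2 (highest: 32).
Terminal value 32.

n2.3.2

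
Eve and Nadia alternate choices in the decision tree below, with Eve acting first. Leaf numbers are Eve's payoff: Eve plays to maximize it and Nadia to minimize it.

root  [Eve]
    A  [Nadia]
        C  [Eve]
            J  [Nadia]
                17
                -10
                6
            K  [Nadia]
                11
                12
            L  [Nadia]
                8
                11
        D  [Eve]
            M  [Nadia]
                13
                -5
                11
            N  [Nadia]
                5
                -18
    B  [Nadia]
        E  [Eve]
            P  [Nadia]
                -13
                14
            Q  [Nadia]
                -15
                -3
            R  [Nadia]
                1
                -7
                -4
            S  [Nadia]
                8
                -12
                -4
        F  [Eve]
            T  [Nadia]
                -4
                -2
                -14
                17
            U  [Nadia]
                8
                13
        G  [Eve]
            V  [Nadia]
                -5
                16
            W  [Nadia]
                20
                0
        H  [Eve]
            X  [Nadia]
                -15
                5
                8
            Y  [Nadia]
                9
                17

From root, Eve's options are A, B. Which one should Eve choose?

A

J (Nadia): min(17, -10, 6) = -10
K (Nadia): min(11, 12) = 11
L (Nadia): min(8, 11) = 8
C (Eve): max(-10, 11, 8) = 11
M (Nadia): min(13, -5, 11) = -5
N (Nadia): min(5, -18) = -18
D (Eve): max(-5, -18) = -5
A (Nadia): min(11, -5) = -5
P (Nadia): min(-13, 14) = -13
Q (Nadia): min(-15, -3) = -15
R (Nadia): min(1, -7, -4) = -7
S (Nadia): min(8, -12, -4) = -12
E (Eve): max(-13, -15, -7, -12) = -7
T (Nadia): min(-4, -2, -14, 17) = -14
U (Nadia): min(8, 13) = 8
F (Eve): max(-14, 8) = 8
V (Nadia): min(-5, 16) = -5
W (Nadia): min(20, 0) = 0
G (Eve): max(-5, 0) = 0
X (Nadia): min(-15, 5, 8) = -15
Y (Nadia): min(9, 17) = 9
H (Eve): max(-15, 9) = 9
B (Nadia): min(-7, 8, 0, 9) = -7
root (Eve): max(-5, -7) = -5
Eve at root wants the highest of {A=-5, B=-7}, so chooses A.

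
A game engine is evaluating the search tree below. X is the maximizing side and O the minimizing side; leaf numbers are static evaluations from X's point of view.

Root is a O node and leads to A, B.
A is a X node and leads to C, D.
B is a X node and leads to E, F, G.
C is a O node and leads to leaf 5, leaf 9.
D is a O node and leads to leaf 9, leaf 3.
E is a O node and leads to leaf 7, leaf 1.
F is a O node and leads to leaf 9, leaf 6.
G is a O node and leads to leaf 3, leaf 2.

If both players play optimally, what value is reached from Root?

C (O): min(5, 9) = 5
D (O): min(9, 3) = 3
A (X): max(5, 3) = 5
E (O): min(7, 1) = 1
F (O): min(9, 6) = 6
G (O): min(3, 2) = 2
B (X): max(1, 6, 2) = 6
Root (O): min(5, 6) = 5

5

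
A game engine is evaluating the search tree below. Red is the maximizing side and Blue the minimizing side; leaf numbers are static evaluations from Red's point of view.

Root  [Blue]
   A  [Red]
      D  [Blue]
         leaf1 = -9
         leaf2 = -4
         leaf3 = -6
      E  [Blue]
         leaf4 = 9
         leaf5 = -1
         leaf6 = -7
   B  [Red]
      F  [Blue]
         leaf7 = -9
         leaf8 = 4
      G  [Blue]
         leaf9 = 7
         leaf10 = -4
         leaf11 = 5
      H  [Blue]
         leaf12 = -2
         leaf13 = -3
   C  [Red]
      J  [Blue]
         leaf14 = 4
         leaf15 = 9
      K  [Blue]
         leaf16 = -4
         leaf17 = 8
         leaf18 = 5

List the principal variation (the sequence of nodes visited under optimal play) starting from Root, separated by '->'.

Root -> A -> E -> leaf6

D (Blue): min(-9, -4, -6) = -9
E (Blue): min(9, -1, -7) = -7
A (Red): max(-9, -7) = -7
F (Blue): min(-9, 4) = -9
G (Blue): min(7, -4, 5) = -4
H (Blue): min(-2, -3) = -3
B (Red): max(-9, -4, -3) = -3
J (Blue): min(4, 9) = 4
K (Blue): min(-4, 8, 5) = -4
C (Red): max(4, -4) = 4
Root (Blue): min(-7, -3, 4) = -7
At Root, Blue picks A (lowest: -7).
At A, Red picks E (highest: -7).
At E, Blue picks leaf6 (lowest: -7).
Terminal value -7.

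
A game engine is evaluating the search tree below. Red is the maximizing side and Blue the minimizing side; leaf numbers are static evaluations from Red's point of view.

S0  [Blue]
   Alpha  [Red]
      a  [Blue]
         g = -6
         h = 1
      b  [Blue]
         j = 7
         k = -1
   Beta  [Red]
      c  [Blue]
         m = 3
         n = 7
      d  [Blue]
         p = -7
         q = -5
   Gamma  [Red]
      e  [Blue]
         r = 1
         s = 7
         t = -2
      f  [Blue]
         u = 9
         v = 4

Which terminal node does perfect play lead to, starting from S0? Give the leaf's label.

a (Blue): min(-6, 1) = -6
b (Blue): min(7, -1) = -1
Alpha (Red): max(-6, -1) = -1
c (Blue): min(3, 7) = 3
d (Blue): min(-7, -5) = -7
Beta (Red): max(3, -7) = 3
e (Blue): min(1, 7, -2) = -2
f (Blue): min(9, 4) = 4
Gamma (Red): max(-2, 4) = 4
S0 (Blue): min(-1, 3, 4) = -1
At S0, Blue picks Alpha (lowest: -1).
At Alpha, Red picks b (highest: -1).
At b, Blue picks k (lowest: -1).
Terminal value -1.

k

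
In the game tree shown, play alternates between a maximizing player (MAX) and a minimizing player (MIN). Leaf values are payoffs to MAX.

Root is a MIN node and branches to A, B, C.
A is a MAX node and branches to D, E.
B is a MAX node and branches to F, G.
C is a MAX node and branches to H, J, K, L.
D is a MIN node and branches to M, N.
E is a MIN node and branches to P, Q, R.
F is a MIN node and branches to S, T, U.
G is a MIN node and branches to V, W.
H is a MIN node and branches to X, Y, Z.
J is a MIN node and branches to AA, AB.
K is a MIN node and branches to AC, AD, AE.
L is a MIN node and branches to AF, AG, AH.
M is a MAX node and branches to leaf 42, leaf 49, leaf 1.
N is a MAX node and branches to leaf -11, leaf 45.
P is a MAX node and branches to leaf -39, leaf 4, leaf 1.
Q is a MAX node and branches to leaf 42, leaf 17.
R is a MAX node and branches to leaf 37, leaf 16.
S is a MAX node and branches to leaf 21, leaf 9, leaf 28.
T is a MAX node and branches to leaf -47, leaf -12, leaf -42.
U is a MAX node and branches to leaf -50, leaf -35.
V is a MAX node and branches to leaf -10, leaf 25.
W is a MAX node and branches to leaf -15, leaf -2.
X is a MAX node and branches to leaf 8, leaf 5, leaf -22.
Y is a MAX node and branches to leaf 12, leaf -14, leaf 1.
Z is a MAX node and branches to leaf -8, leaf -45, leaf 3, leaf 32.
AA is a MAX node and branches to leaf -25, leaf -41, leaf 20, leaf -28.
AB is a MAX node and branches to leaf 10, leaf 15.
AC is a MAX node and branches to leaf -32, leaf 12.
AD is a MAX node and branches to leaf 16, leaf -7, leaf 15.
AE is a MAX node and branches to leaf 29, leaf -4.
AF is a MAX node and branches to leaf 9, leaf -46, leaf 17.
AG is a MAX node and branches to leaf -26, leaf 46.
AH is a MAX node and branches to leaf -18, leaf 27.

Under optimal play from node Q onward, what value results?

42

Q (MAX): max(42, 17) = 42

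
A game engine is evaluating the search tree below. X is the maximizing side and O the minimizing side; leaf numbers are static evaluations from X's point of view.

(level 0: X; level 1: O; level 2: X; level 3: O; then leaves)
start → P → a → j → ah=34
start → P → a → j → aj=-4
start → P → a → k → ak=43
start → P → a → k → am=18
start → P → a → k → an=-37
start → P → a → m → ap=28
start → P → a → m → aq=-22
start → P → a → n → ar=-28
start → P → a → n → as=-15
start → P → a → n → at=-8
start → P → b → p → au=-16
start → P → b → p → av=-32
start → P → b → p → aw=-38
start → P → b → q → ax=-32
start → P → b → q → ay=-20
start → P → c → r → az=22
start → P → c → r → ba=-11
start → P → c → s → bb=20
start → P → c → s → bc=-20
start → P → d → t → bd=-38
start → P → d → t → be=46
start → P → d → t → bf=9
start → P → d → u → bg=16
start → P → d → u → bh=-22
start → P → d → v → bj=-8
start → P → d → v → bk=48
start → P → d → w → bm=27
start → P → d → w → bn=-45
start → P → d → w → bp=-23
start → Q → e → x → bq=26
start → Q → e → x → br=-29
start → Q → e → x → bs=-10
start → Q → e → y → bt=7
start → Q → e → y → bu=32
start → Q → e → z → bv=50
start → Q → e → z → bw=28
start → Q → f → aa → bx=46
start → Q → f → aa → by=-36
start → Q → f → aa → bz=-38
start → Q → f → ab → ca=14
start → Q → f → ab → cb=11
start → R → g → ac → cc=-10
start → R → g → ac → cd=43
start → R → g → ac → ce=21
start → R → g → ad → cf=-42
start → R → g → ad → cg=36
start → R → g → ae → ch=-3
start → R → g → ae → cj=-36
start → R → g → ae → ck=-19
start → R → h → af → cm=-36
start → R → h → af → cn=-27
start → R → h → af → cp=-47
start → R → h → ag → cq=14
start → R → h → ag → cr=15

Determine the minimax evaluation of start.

j (O): min(34, -4) = -4
k (O): min(43, 18, -37) = -37
m (O): min(28, -22) = -22
n (O): min(-28, -15, -8) = -28
a (X): max(-4, -37, -22, -28) = -4
p (O): min(-16, -32, -38) = -38
q (O): min(-32, -20) = -32
b (X): max(-38, -32) = -32
r (O): min(22, -11) = -11
s (O): min(20, -20) = -20
c (X): max(-11, -20) = -11
t (O): min(-38, 46, 9) = -38
u (O): min(16, -22) = -22
v (O): min(-8, 48) = -8
w (O): min(27, -45, -23) = -45
d (X): max(-38, -22, -8, -45) = -8
P (O): min(-4, -32, -11, -8) = -32
x (O): min(26, -29, -10) = -29
y (O): min(7, 32) = 7
z (O): min(50, 28) = 28
e (X): max(-29, 7, 28) = 28
aa (O): min(46, -36, -38) = -38
ab (O): min(14, 11) = 11
f (X): max(-38, 11) = 11
Q (O): min(28, 11) = 11
ac (O): min(-10, 43, 21) = -10
ad (O): min(-42, 36) = -42
ae (O): min(-3, -36, -19) = -36
g (X): max(-10, -42, -36) = -10
af (O): min(-36, -27, -47) = -47
ag (O): min(14, 15) = 14
h (X): max(-47, 14) = 14
R (O): min(-10, 14) = -10
start (X): max(-32, 11, -10) = 11

11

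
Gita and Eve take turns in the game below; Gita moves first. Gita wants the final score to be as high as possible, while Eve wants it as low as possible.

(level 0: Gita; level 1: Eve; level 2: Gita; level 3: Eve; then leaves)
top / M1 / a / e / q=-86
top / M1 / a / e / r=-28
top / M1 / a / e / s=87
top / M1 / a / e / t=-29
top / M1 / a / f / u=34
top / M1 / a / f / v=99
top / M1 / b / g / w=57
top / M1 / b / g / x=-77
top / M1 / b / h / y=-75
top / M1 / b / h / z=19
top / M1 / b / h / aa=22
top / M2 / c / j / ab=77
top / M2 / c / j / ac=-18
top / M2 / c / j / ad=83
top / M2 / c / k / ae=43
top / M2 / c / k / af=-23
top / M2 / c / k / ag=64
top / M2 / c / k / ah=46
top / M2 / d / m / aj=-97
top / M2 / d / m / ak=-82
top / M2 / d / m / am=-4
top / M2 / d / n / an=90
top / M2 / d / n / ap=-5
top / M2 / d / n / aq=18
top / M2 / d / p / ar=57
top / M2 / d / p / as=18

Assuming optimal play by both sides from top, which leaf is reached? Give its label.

e (Eve): min(-86, -28, 87, -29) = -86
f (Eve): min(34, 99) = 34
a (Gita): max(-86, 34) = 34
g (Eve): min(57, -77) = -77
h (Eve): min(-75, 19, 22) = -75
b (Gita): max(-77, -75) = -75
M1 (Eve): min(34, -75) = -75
j (Eve): min(77, -18, 83) = -18
k (Eve): min(43, -23, 64, 46) = -23
c (Gita): max(-18, -23) = -18
m (Eve): min(-97, -82, -4) = -97
n (Eve): min(90, -5, 18) = -5
p (Eve): min(57, 18) = 18
d (Gita): max(-97, -5, 18) = 18
M2 (Eve): min(-18, 18) = -18
top (Gita): max(-75, -18) = -18
At top, Gita picks M2 (highest: -18).
At M2, Eve picks c (lowest: -18).
At c, Gita picks j (highest: -18).
At j, Eve picks ac (lowest: -18).
Terminal value -18.

ac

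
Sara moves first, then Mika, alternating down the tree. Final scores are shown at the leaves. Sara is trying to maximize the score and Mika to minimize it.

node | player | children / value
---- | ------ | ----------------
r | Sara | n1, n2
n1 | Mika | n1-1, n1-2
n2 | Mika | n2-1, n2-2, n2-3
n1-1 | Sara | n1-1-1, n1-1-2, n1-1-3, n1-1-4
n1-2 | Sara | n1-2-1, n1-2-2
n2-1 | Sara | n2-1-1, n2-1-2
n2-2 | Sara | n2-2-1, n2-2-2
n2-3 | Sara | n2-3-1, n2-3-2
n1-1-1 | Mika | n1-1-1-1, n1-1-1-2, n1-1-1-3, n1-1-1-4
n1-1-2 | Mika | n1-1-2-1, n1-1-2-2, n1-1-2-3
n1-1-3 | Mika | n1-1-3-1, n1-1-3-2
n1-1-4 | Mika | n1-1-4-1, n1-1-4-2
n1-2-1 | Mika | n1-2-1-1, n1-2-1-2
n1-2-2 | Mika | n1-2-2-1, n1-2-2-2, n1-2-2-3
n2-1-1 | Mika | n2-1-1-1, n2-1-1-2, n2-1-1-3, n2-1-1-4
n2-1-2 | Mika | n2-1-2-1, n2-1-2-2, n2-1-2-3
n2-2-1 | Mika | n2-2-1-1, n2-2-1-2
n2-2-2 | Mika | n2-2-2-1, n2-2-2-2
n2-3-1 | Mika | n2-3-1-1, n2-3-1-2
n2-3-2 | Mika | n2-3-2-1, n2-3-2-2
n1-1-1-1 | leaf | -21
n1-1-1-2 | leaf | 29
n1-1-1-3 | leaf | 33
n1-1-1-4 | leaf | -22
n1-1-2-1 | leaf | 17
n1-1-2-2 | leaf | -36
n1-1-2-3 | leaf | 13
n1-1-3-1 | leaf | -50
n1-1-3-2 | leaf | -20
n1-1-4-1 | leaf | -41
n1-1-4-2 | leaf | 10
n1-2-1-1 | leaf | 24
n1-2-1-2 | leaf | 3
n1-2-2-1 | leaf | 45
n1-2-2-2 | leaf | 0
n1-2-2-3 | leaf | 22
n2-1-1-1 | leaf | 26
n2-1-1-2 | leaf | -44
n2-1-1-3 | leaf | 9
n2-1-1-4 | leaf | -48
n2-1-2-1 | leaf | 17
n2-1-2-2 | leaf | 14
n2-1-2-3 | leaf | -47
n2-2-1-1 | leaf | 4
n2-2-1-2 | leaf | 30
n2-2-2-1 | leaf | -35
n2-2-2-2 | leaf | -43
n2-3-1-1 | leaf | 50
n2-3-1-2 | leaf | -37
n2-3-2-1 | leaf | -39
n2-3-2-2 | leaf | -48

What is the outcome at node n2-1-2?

n2-1-2 (Mika): min(17, 14, -47) = -47

-47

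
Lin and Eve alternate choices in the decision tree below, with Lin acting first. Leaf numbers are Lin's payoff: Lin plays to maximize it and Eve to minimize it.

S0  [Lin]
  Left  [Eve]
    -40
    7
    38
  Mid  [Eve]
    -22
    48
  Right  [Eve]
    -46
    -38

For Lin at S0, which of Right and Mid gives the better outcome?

Right (Eve): min(-46, -38) = -46
Mid (Eve): min(-22, 48) = -22
Lin prefers the higher value; Right=-46, Mid=-22. Mid is better since -22 > -46.

Mid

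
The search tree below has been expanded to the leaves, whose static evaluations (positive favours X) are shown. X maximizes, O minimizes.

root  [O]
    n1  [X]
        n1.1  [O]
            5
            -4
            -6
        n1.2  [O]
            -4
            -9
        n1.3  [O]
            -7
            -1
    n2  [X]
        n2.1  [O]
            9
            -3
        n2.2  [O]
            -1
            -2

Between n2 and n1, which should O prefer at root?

n1

n2.1 (O): min(9, -3) = -3
n2.2 (O): min(-1, -2) = -2
n2 (X): max(-3, -2) = -2
n1.1 (O): min(5, -4, -6) = -6
n1.2 (O): min(-4, -9) = -9
n1.3 (O): min(-7, -1) = -7
n1 (X): max(-6, -9, -7) = -6
O prefers the lower value; n2=-2, n1=-6. n1 is better since -6 < -2.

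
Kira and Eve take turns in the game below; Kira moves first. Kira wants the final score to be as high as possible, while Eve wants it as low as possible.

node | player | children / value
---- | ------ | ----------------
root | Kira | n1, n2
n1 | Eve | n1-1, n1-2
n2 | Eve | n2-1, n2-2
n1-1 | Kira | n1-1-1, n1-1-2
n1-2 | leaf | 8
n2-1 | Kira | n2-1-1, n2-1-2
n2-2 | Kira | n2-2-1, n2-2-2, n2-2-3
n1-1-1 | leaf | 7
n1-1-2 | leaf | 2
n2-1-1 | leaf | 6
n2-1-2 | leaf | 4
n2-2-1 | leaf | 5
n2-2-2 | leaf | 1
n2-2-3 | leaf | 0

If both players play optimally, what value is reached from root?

n1-1 (Kira): max(7, 2) = 7
n1 (Eve): min(7, 8) = 7
n2-1 (Kira): max(6, 4) = 6
n2-2 (Kira): max(5, 1, 0) = 5
n2 (Eve): min(6, 5) = 5
root (Kira): max(7, 5) = 7

7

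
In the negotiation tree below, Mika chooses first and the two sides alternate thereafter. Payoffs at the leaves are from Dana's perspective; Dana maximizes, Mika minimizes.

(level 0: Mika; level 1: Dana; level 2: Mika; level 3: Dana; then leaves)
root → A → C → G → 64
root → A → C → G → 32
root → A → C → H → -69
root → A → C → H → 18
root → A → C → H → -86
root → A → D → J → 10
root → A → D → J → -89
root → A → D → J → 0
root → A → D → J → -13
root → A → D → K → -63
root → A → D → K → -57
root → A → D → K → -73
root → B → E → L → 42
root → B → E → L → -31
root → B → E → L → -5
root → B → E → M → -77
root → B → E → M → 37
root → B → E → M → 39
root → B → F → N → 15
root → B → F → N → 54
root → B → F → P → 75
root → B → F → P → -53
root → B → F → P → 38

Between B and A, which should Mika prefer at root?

A

L (Dana): max(42, -31, -5) = 42
M (Dana): max(-77, 37, 39) = 39
E (Mika): min(42, 39) = 39
N (Dana): max(15, 54) = 54
P (Dana): max(75, -53, 38) = 75
F (Mika): min(54, 75) = 54
B (Dana): max(39, 54) = 54
G (Dana): max(64, 32) = 64
H (Dana): max(-69, 18, -86) = 18
C (Mika): min(64, 18) = 18
J (Dana): max(10, -89, 0, -13) = 10
K (Dana): max(-63, -57, -73) = -57
D (Mika): min(10, -57) = -57
A (Dana): max(18, -57) = 18
Mika prefers the lower value; B=54, A=18. A is better since 18 < 54.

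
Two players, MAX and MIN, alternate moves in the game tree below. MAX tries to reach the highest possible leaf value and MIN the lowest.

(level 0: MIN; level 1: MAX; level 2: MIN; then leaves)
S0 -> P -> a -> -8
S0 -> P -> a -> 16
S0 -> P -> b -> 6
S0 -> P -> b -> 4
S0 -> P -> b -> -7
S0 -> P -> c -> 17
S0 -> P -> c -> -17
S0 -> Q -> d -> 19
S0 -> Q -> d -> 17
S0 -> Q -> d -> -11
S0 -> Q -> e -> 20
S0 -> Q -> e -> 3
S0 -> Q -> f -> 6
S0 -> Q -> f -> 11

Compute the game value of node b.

-7

b (MIN): min(6, 4, -7) = -7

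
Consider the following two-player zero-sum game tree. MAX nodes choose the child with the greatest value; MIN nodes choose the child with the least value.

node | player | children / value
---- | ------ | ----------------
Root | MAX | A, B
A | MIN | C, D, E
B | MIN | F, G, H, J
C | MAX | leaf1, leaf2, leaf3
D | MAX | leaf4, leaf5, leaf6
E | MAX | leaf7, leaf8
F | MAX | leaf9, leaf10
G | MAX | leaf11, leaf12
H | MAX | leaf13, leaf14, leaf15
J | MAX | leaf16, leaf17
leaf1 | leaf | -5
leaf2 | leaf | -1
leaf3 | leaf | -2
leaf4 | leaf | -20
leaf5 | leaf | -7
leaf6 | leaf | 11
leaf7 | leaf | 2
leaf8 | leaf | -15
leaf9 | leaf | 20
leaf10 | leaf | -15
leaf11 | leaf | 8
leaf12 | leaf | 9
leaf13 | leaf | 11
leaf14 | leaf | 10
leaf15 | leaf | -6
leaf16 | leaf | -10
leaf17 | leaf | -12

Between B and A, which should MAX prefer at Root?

F (MAX): max(20, -15) = 20
G (MAX): max(8, 9) = 9
H (MAX): max(11, 10, -6) = 11
J (MAX): max(-10, -12) = -10
B (MIN): min(20, 9, 11, -10) = -10
C (MAX): max(-5, -1, -2) = -1
D (MAX): max(-20, -7, 11) = 11
E (MAX): max(2, -15) = 2
A (MIN): min(-1, 11, 2) = -1
MAX prefers the higher value; B=-10, A=-1. A is better since -1 > -10.

A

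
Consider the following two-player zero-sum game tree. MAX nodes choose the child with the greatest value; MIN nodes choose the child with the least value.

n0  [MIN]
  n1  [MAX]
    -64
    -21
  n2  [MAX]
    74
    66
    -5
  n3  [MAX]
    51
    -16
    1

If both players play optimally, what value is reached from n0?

-21

n1 (MAX): max(-64, -21) = -21
n2 (MAX): max(74, 66, -5) = 74
n3 (MAX): max(51, -16, 1) = 51
n0 (MIN): min(-21, 74, 51) = -21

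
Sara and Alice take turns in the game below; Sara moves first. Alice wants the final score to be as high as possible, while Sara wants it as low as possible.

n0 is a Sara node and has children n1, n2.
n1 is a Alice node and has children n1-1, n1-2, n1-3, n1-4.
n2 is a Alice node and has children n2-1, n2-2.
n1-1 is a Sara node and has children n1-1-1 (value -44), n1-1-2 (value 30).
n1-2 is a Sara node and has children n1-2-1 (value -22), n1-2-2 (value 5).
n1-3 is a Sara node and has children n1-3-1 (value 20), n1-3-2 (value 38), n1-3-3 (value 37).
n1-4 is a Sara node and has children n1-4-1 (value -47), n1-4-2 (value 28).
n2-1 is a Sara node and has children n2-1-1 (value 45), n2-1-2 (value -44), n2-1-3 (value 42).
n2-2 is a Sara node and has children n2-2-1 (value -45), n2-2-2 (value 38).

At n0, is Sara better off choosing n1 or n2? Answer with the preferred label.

n2

n1-1 (Sara): min(-44, 30) = -44
n1-2 (Sara): min(-22, 5) = -22
n1-3 (Sara): min(20, 38, 37) = 20
n1-4 (Sara): min(-47, 28) = -47
n1 (Alice): max(-44, -22, 20, -47) = 20
n2-1 (Sara): min(45, -44, 42) = -44
n2-2 (Sara): min(-45, 38) = -45
n2 (Alice): max(-44, -45) = -44
Sara prefers the lower value; n1=20, n2=-44. n2 is better since -44 < 20.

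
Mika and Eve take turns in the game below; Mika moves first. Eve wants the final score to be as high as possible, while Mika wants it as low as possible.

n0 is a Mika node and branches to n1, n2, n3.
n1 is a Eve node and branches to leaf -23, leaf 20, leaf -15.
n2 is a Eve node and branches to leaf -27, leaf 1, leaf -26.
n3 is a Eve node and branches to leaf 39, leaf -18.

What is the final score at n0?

1

n1 (Eve): max(-23, 20, -15) = 20
n2 (Eve): max(-27, 1, -26) = 1
n3 (Eve): max(39, -18) = 39
n0 (Mika): min(20, 1, 39) = 1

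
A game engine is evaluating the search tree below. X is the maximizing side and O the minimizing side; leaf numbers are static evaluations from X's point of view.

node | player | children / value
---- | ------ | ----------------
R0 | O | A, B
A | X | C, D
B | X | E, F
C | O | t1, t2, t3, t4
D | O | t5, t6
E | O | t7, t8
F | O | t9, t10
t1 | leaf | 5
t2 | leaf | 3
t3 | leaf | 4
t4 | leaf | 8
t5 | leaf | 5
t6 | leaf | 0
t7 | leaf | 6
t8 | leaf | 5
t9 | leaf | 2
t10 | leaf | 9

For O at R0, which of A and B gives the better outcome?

C (O): min(5, 3, 4, 8) = 3
D (O): min(5, 0) = 0
A (X): max(3, 0) = 3
E (O): min(6, 5) = 5
F (O): min(2, 9) = 2
B (X): max(5, 2) = 5
O prefers the lower value; A=3, B=5. A is better since 3 < 5.

A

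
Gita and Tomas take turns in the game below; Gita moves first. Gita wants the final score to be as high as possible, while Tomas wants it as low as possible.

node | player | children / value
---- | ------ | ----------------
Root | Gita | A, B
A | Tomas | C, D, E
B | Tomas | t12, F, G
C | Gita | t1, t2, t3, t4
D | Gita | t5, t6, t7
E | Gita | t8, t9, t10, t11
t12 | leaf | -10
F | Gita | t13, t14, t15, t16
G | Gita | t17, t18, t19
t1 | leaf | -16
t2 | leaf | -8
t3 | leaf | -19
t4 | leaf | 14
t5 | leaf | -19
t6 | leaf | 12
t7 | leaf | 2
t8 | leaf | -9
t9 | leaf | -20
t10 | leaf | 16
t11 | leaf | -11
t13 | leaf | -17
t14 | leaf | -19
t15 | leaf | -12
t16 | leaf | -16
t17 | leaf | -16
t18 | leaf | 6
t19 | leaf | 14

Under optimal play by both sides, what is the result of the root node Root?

C (Gita): max(-16, -8, -19, 14) = 14
D (Gita): max(-19, 12, 2) = 12
E (Gita): max(-9, -20, 16, -11) = 16
A (Tomas): min(14, 12, 16) = 12
F (Gita): max(-17, -19, -12, -16) = -12
G (Gita): max(-16, 6, 14) = 14
B (Tomas): min(-10, -12, 14) = -12
Root (Gita): max(12, -12) = 12

12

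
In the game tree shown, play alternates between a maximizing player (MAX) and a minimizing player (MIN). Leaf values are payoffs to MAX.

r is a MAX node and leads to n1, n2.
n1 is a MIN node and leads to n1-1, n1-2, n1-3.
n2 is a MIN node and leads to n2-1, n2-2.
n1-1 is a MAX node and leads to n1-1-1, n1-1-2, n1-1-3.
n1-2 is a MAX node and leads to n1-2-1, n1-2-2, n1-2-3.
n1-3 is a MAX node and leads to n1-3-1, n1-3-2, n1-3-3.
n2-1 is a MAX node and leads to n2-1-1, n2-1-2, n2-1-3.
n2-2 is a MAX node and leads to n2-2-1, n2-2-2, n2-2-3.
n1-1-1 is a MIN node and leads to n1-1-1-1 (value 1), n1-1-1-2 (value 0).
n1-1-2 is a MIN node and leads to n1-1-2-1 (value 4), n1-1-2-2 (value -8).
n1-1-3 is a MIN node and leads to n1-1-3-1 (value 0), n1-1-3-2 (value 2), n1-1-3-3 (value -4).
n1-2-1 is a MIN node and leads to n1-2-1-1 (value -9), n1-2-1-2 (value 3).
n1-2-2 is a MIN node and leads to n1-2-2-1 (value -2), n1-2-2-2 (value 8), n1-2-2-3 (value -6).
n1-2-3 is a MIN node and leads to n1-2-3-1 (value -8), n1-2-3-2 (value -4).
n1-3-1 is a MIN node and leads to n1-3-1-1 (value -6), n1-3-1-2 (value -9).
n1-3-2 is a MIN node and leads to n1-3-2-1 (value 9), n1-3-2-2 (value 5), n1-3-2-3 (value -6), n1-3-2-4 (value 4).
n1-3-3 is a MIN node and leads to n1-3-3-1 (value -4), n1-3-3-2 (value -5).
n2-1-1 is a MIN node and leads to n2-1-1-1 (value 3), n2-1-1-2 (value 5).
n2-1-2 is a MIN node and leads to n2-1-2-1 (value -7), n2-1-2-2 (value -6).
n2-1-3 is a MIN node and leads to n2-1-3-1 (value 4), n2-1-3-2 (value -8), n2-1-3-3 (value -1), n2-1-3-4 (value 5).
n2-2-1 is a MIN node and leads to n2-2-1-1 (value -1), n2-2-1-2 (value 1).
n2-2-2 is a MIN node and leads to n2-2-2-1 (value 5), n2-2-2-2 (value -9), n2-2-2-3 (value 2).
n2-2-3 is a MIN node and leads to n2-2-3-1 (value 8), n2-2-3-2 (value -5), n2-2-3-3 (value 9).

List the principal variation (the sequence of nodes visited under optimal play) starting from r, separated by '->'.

n1-1-1 (MIN): min(1, 0) = 0
n1-1-2 (MIN): min(4, -8) = -8
n1-1-3 (MIN): min(0, 2, -4) = -4
n1-1 (MAX): max(0, -8, -4) = 0
n1-2-1 (MIN): min(-9, 3) = -9
n1-2-2 (MIN): min(-2, 8, -6) = -6
n1-2-3 (MIN): min(-8, -4) = -8
n1-2 (MAX): max(-9, -6, -8) = -6
n1-3-1 (MIN): min(-6, -9) = -9
n1-3-2 (MIN): min(9, 5, -6, 4) = -6
n1-3-3 (MIN): min(-4, -5) = -5
n1-3 (MAX): max(-9, -6, -5) = -5
n1 (MIN): min(0, -6, -5) = -6
n2-1-1 (MIN): min(3, 5) = 3
n2-1-2 (MIN): min(-7, -6) = -7
n2-1-3 (MIN): min(4, -8, -1, 5) = -8
n2-1 (MAX): max(3, -7, -8) = 3
n2-2-1 (MIN): min(-1, 1) = -1
n2-2-2 (MIN): min(5, -9, 2) = -9
n2-2-3 (MIN): min(8, -5, 9) = -5
n2-2 (MAX): max(-1, -9, -5) = -1
n2 (MIN): min(3, -1) = -1
r (MAX): max(-6, -1) = -1
At r, MAX picks n2 (highest: -1).
At n2, MIN picks n2-2 (lowest: -1).
At n2-2, MAX picks n2-2-1 (highest: -1).
At n2-2-1, MIN picks n2-2-1-1 (lowest: -1).
Terminal value -1.

r -> n2 -> n2-2 -> n2-2-1 -> n2-2-1-1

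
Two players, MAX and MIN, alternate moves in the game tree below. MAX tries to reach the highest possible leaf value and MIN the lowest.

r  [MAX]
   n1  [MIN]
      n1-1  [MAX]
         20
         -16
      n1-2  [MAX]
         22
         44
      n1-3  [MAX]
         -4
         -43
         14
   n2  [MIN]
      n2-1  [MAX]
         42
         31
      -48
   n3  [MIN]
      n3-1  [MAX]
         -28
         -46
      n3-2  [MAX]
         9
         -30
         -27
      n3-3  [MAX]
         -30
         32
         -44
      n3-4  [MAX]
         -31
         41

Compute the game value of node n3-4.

41

n3-4 (MAX): max(-31, 41) = 41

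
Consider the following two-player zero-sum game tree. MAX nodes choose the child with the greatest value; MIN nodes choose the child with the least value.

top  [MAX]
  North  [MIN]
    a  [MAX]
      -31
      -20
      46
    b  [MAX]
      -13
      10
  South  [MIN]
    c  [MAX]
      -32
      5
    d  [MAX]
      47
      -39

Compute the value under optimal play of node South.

c (MAX): max(-32, 5) = 5
d (MAX): max(47, -39) = 47
South (MIN): min(5, 47) = 5

5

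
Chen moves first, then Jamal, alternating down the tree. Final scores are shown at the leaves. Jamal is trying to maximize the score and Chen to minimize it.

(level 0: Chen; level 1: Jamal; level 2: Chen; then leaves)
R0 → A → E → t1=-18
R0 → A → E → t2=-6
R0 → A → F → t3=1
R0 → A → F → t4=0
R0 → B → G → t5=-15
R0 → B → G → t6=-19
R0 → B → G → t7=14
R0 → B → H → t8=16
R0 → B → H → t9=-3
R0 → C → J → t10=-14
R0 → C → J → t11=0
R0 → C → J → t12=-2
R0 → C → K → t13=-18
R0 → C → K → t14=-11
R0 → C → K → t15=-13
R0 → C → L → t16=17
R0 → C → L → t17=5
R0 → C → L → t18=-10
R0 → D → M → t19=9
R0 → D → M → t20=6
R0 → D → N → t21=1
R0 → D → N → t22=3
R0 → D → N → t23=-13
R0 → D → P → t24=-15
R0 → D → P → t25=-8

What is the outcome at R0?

-10

E (Chen): min(-18, -6) = -18
F (Chen): min(1, 0) = 0
A (Jamal): max(-18, 0) = 0
G (Chen): min(-15, -19, 14) = -19
H (Chen): min(16, -3) = -3
B (Jamal): max(-19, -3) = -3
J (Chen): min(-14, 0, -2) = -14
K (Chen): min(-18, -11, -13) = -18
L (Chen): min(17, 5, -10) = -10
C (Jamal): max(-14, -18, -10) = -10
M (Chen): min(9, 6) = 6
N (Chen): min(1, 3, -13) = -13
P (Chen): min(-15, -8) = -15
D (Jamal): max(6, -13, -15) = 6
R0 (Chen): min(0, -3, -10, 6) = -10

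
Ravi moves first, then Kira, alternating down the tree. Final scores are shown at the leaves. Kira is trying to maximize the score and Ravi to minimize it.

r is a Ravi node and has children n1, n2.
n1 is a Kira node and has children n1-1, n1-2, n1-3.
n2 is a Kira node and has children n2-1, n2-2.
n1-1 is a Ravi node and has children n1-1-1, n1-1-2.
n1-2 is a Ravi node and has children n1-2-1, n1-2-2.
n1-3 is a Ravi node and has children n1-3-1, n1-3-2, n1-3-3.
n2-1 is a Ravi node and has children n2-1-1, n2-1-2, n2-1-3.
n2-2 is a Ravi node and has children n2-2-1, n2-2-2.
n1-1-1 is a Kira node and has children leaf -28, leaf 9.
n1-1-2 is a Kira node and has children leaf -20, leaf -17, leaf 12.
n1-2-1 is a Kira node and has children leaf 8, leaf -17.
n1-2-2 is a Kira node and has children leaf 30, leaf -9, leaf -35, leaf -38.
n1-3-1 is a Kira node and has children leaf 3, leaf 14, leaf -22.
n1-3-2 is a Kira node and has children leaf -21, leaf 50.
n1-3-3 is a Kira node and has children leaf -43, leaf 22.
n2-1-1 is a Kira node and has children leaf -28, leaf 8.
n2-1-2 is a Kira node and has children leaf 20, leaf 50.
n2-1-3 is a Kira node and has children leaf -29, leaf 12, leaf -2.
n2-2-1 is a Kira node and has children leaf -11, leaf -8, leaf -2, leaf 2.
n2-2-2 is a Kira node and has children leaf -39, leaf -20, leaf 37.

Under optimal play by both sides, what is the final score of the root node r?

n1-1-1 (Kira): max(-28, 9) = 9
n1-1-2 (Kira): max(-20, -17, 12) = 12
n1-1 (Ravi): min(9, 12) = 9
n1-2-1 (Kira): max(8, -17) = 8
n1-2-2 (Kira): max(30, -9, -35, -38) = 30
n1-2 (Ravi): min(8, 30) = 8
n1-3-1 (Kira): max(3, 14, -22) = 14
n1-3-2 (Kira): max(-21, 50) = 50
n1-3-3 (Kira): max(-43, 22) = 22
n1-3 (Ravi): min(14, 50, 22) = 14
n1 (Kira): max(9, 8, 14) = 14
n2-1-1 (Kira): max(-28, 8) = 8
n2-1-2 (Kira): max(20, 50) = 50
n2-1-3 (Kira): max(-29, 12, -2) = 12
n2-1 (Ravi): min(8, 50, 12) = 8
n2-2-1 (Kira): max(-11, -8, -2, 2) = 2
n2-2-2 (Kira): max(-39, -20, 37) = 37
n2-2 (Ravi): min(2, 37) = 2
n2 (Kira): max(8, 2) = 8
r (Ravi): min(14, 8) = 8

8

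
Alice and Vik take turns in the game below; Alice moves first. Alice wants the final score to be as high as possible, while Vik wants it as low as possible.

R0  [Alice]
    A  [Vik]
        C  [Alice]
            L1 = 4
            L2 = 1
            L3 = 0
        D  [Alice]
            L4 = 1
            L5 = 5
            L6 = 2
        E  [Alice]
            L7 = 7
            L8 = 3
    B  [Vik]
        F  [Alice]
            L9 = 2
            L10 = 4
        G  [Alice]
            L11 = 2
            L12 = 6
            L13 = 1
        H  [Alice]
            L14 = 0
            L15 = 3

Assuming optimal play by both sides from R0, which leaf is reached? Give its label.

L1

C (Alice): max(4, 1, 0) = 4
D (Alice): max(1, 5, 2) = 5
E (Alice): max(7, 3) = 7
A (Vik): min(4, 5, 7) = 4
F (Alice): max(2, 4) = 4
G (Alice): max(2, 6, 1) = 6
H (Alice): max(0, 3) = 3
B (Vik): min(4, 6, 3) = 3
R0 (Alice): max(4, 3) = 4
At R0, Alice picks A (highest: 4).
At A, Vik picks C (lowest: 4).
At C, Alice picks L1 (highest: 4).
Terminal value 4.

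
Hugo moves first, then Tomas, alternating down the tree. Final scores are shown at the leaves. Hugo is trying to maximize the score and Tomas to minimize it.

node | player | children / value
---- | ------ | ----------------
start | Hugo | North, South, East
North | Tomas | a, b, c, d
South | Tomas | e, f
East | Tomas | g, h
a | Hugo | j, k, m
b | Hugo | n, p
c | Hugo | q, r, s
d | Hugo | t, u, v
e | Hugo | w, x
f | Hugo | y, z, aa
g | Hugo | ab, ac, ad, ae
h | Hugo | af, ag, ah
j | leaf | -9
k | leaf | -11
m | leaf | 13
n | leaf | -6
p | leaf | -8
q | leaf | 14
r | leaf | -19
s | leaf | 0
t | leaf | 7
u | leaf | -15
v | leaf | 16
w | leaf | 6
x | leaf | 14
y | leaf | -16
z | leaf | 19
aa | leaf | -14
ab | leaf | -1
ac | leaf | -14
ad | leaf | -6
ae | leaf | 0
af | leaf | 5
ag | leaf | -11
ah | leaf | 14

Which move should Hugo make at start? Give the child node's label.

a (Hugo): max(-9, -11, 13) = 13
b (Hugo): max(-6, -8) = -6
c (Hugo): max(14, -19, 0) = 14
d (Hugo): max(7, -15, 16) = 16
North (Tomas): min(13, -6, 14, 16) = -6
e (Hugo): max(6, 14) = 14
f (Hugo): max(-16, 19, -14) = 19
South (Tomas): min(14, 19) = 14
g (Hugo): max(-1, -14, -6, 0) = 0
h (Hugo): max(5, -11, 14) = 14
East (Tomas): min(0, 14) = 0
start (Hugo): max(-6, 14, 0) = 14
Hugo at start wants the highest of {North=-6, South=14, East=0}, so chooses South.

South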